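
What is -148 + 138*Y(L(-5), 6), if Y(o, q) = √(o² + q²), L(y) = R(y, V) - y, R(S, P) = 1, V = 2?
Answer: -148 + 828*√2 ≈ 1023.0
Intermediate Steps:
L(y) = 1 - y
-148 + 138*Y(L(-5), 6) = -148 + 138*√((1 - 1*(-5))² + 6²) = -148 + 138*√((1 + 5)² + 36) = -148 + 138*√(6² + 36) = -148 + 138*√(36 + 36) = -148 + 138*√72 = -148 + 138*(6*√2) = -148 + 828*√2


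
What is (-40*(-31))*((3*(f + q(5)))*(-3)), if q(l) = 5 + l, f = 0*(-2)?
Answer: -111600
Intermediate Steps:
f = 0
(-40*(-31))*((3*(f + q(5)))*(-3)) = (-40*(-31))*((3*(0 + (5 + 5)))*(-3)) = 1240*((3*(0 + 10))*(-3)) = 1240*((3*10)*(-3)) = 1240*(30*(-3)) = 1240*(-90) = -111600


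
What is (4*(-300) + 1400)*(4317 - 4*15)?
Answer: 851400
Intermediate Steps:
(4*(-300) + 1400)*(4317 - 4*15) = (-1200 + 1400)*(4317 - 60) = 200*4257 = 851400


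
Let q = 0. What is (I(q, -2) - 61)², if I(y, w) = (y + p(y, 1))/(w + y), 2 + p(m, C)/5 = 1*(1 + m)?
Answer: 13689/4 ≈ 3422.3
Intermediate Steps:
p(m, C) = -5 + 5*m (p(m, C) = -10 + 5*(1*(1 + m)) = -10 + 5*(1 + m) = -10 + (5 + 5*m) = -5 + 5*m)
I(y, w) = (-5 + 6*y)/(w + y) (I(y, w) = (y + (-5 + 5*y))/(w + y) = (-5 + 6*y)/(w + y))
(I(q, -2) - 61)² = ((-5 + 6*0)/(-2 + 0) - 61)² = ((-5 + 0)/(-2) - 61)² = (-½*(-5) - 61)² = (5/2 - 61)² = (-117/2)² = 13689/4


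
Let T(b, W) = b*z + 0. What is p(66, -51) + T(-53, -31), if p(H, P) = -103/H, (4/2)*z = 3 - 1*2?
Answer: -926/33 ≈ -28.061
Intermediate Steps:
z = 1/2 (z = (3 - 1*2)/2 = (3 - 2)/2 = (1/2)*1 = 1/2 ≈ 0.50000)
T(b, W) = b/2 (T(b, W) = b*(1/2) + 0 = b/2 + 0 = b/2)
p(66, -51) + T(-53, -31) = -103/66 + (1/2)*(-53) = -103*1/66 - 53/2 = -103/66 - 53/2 = -926/33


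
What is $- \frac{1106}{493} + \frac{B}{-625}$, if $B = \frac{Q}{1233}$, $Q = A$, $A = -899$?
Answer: $- \frac{851868043}{379918125} \approx -2.2422$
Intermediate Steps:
$Q = -899$
$B = - \frac{899}{1233} \approx -0.72912$
$- \frac{1106}{493} + \frac{B}{-625} = - \frac{1106}{493} - \frac{899}{1233 \left(-625\right)} = \left(-1106\right) \frac{1}{493} - - \frac{899}{770625} = - \frac{1106}{493} + \frac{899}{770625} = - \frac{851868043}{379918125}$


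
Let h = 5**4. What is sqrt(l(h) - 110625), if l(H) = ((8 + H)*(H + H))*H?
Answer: 75*sqrt(87897) ≈ 22236.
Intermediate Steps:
h = 625
l(H) = 2*H**2*(8 + H) (l(H) = ((8 + H)*(2*H))*H = (2*H*(8 + H))*H = 2*H**2*(8 + H))
sqrt(l(h) - 110625) = sqrt(2*625**2*(8 + 625) - 110625) = sqrt(2*390625*633 - 110625) = sqrt(494531250 - 110625) = sqrt(494420625) = 75*sqrt(87897)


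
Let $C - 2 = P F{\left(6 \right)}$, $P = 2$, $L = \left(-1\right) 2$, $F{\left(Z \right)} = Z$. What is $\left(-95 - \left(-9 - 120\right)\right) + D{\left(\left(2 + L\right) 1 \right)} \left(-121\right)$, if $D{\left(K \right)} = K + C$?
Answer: $-1660$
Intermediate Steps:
$L = -2$
$C = 14$ ($C = 2 + 2 \cdot 6 = 2 + 12 = 14$)
$D{\left(K \right)} = 14 + K$ ($D{\left(K \right)} = K + 14 = 14 + K$)
$\left(-95 - \left(-9 - 120\right)\right) + D{\left(\left(2 + L\right) 1 \right)} \left(-121\right) = \left(-95 - \left(-9 - 120\right)\right) + \left(14 + \left(2 - 2\right) 1\right) \left(-121\right) = \left(-95 - -129\right) + \left(14 + 0 \cdot 1\right) \left(-121\right) = \left(-95 + 129\right) + \left(14 + 0\right) \left(-121\right) = 34 + 14 \left(-121\right) = 34 - 1694 = -1660$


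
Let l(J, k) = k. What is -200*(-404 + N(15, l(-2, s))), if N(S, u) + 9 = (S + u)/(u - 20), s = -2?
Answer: 909900/11 ≈ 82718.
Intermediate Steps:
N(S, u) = -9 + (S + u)/(-20 + u) (N(S, u) = -9 + (S + u)/(u - 20) = -9 + (S + u)/(-20 + u))
-200*(-404 + N(15, l(-2, s))) = -200*(-404 + (180 + 15 - 8*(-2))/(-20 - 2)) = -200*(-404 + (180 + 15 + 16)/(-22)) = -200*(-404 - 1/22*211) = -200*(-404 - 211/22) = -200*(-9099/22) = 909900/11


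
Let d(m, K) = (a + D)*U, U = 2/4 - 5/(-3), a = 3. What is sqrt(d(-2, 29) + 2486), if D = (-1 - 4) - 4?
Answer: sqrt(2473) ≈ 49.729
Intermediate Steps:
U = 13/6 (U = 2*(1/4) - 5*(-1/3) = 1/2 + 5/3 = 13/6 ≈ 2.1667)
D = -9 (D = -5 - 4 = -9)
d(m, K) = -13 (d(m, K) = (3 - 9)*(13/6) = -6*13/6 = -13)
sqrt(d(-2, 29) + 2486) = sqrt(-13 + 2486) = sqrt(2473)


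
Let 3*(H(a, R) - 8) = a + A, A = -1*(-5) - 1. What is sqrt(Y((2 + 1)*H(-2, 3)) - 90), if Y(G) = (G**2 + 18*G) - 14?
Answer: 4*sqrt(65) ≈ 32.249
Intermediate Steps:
A = 4 (A = 5 - 1 = 4)
H(a, R) = 28/3 + a/3 (H(a, R) = 8 + (a + 4)/3 = 8 + (4 + a)/3 = 8 + (4/3 + a/3) = 28/3 + a/3)
Y(G) = -14 + G**2 + 18*G
sqrt(Y((2 + 1)*H(-2, 3)) - 90) = sqrt((-14 + ((2 + 1)*(28/3 + (1/3)*(-2)))**2 + 18*((2 + 1)*(28/3 + (1/3)*(-2)))) - 90) = sqrt((-14 + (3*(28/3 - 2/3))**2 + 18*(3*(28/3 - 2/3))) - 90) = sqrt((-14 + (3*(26/3))**2 + 18*(3*(26/3))) - 90) = sqrt((-14 + 26**2 + 18*26) - 90) = sqrt((-14 + 676 + 468) - 90) = sqrt(1130 - 90) = sqrt(1040) = 4*sqrt(65)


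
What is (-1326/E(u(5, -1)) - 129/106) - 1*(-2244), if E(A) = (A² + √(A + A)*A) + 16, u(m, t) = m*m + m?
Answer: 11656658679/5200996 + 9945*√15/98132 ≈ 2241.6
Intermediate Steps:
u(m, t) = m + m² (u(m, t) = m² + m = m + m²)
E(A) = 16 + A² + √2*A^(3/2) (E(A) = (A² + √(2*A)*A) + 16 = (A² + (√2*√A)*A) + 16 = (A² + √2*A^(3/2)) + 16 = 16 + A² + √2*A^(3/2))
(-1326/E(u(5, -1)) - 129/106) - 1*(-2244) = (-1326/(16 + (5*(1 + 5))² + √2*(5*(1 + 5))^(3/2)) - 129/106) - 1*(-2244) = (-1326/(16 + (5*6)² + √2*(5*6)^(3/2)) - 129*1/106) + 2244 = (-1326/(16 + 30² + √2*30^(3/2)) - 129/106) + 2244 = (-1326/(16 + 900 + √2*(30*√30)) - 129/106) + 2244 = (-1326/(16 + 900 + 60*√15) - 129/106) + 2244 = (-1326/(916 + 60*√15) - 129/106) + 2244 = (-129/106 - 1326/(916 + 60*√15)) + 2244 = 237735/106 - 1326/(916 + 60*√15)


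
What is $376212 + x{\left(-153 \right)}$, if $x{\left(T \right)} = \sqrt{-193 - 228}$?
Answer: $376212 + i \sqrt{421} \approx 3.7621 \cdot 10^{5} + 20.518 i$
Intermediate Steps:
$x{\left(T \right)} = i \sqrt{421}$ ($x{\left(T \right)} = \sqrt{-421} = i \sqrt{421}$)
$376212 + x{\left(-153 \right)} = 376212 + i \sqrt{421}$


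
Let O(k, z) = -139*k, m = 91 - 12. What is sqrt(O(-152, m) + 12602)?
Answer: sqrt(33730) ≈ 183.66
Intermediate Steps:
m = 79
sqrt(O(-152, m) + 12602) = sqrt(-139*(-152) + 12602) = sqrt(21128 + 12602) = sqrt(33730)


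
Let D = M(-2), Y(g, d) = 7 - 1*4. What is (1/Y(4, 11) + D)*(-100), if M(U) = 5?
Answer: -1600/3 ≈ -533.33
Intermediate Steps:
Y(g, d) = 3 (Y(g, d) = 7 - 4 = 3)
D = 5
(1/Y(4, 11) + D)*(-100) = (1/3 + 5)*(-100) = (⅓ + 5)*(-100) = (16/3)*(-100) = -1600/3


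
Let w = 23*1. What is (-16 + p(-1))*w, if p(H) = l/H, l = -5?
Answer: -253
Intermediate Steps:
p(H) = -5/H
w = 23
(-16 + p(-1))*w = (-16 - 5/(-1))*23 = (-16 - 5*(-1))*23 = (-16 + 5)*23 = -11*23 = -253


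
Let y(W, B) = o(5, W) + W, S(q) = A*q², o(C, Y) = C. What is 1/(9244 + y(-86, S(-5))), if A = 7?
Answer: 1/9163 ≈ 0.00010913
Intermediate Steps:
S(q) = 7*q²
y(W, B) = 5 + W
1/(9244 + y(-86, S(-5))) = 1/(9244 + (5 - 86)) = 1/(9244 - 81) = 1/9163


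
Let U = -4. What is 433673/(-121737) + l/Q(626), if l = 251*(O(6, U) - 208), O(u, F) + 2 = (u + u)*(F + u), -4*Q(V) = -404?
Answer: -5727214555/12295437 ≈ -465.80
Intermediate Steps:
Q(V) = 101 (Q(V) = -¼*(-404) = 101)
O(u, F) = -2 + 2*u*(F + u) (O(u, F) = -2 + (u + u)*(F + u) = -2 + (2*u)*(F + u) = -2 + 2*u*(F + u))
l = -46686 (l = 251*((-2 + 2*6² + 2*(-4)*6) - 208) = 251*((-2 + 2*36 - 48) - 208) = 251*((-2 + 72 - 48) - 208) = 251*(22 - 208) = 251*(-186) = -46686)
433673/(-121737) + l/Q(626) = 433673/(-121737) - 46686/101 = 433673*(-1/121737) - 46686*1/101 = -433673/121737 - 46686/101 = -5727214555/12295437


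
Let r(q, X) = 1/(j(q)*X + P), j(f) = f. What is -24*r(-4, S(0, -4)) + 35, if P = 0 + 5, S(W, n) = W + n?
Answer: 237/7 ≈ 33.857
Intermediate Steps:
P = 5
r(q, X) = 1/(5 + X*q) (r(q, X) = 1/(q*X + 5) = 1/(X*q + 5) = 1/(5 + X*q))
-24*r(-4, S(0, -4)) + 35 = -24/(5 + (0 - 4)*(-4)) + 35 = -24/(5 - 4*(-4)) + 35 = -24/(5 + 16) + 35 = -24/21 + 35 = -24*1/21 + 35 = -8/7 + 35 = 237/7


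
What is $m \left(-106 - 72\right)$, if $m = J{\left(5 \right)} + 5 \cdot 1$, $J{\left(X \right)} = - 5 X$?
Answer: $3560$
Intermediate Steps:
$m = -20$ ($m = \left(-5\right) 5 + 5 \cdot 1 = -25 + 5 = -20$)
$m \left(-106 - 72\right) = - 20 \left(-106 - 72\right) = \left(-20\right) \left(-178\right) = 3560$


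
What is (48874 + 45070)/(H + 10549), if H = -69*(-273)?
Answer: 46972/14693 ≈ 3.1969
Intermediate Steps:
H = 18837
(48874 + 45070)/(H + 10549) = (48874 + 45070)/(18837 + 10549) = 93944/29386 = 93944*(1/29386) = 46972/14693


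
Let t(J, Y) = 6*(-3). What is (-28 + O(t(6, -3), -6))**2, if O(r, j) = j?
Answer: 1156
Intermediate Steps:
t(J, Y) = -18
(-28 + O(t(6, -3), -6))**2 = (-28 - 6)**2 = (-34)**2 = 1156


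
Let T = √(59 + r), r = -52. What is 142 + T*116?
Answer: 142 + 116*√7 ≈ 448.91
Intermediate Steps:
T = √7 (T = √(59 - 52) = √7 ≈ 2.6458)
142 + T*116 = 142 + √7*116 = 142 + 116*√7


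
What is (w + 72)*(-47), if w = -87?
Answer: 705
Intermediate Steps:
(w + 72)*(-47) = (-87 + 72)*(-47) = -15*(-47) = 705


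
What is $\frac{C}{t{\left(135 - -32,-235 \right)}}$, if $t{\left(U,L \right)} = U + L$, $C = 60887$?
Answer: $- \frac{60887}{68} \approx -895.4$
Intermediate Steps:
$t{\left(U,L \right)} = L + U$
$\frac{C}{t{\left(135 - -32,-235 \right)}} = \frac{60887}{-235 + \left(135 - -32\right)} = \frac{60887}{-235 + \left(135 + 32\right)} = \frac{60887}{-235 + 167} = \frac{60887}{-68} = 60887 \left(- \frac{1}{68}\right) = - \frac{60887}{68}$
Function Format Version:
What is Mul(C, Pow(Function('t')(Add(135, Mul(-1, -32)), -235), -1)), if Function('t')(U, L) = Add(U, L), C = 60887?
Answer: Rational(-60887, 68) ≈ -895.40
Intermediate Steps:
Function('t')(U, L) = Add(L, U)
Mul(C, Pow(Function('t')(Add(135, Mul(-1, -32)), -235), -1)) = Mul(60887, Pow(Add(-235, Add(135, Mul(-1, -32))), -1)) = Mul(60887, Pow(Add(-235, Add(135, 32)), -1)) = Mul(60887, Pow(Add(-235, 167), -1)) = Mul(60887, Pow(-68, -1)) = Mul(60887, Rational(-1, 68)) = Rational(-60887, 68)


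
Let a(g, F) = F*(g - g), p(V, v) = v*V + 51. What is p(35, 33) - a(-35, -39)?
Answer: 1206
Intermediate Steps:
p(V, v) = 51 + V*v (p(V, v) = V*v + 51 = 51 + V*v)
a(g, F) = 0 (a(g, F) = F*0 = 0)
p(35, 33) - a(-35, -39) = (51 + 35*33) - 1*0 = (51 + 1155) + 0 = 1206 + 0 = 1206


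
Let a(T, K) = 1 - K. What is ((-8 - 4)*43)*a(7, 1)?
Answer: 0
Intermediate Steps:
((-8 - 4)*43)*a(7, 1) = ((-8 - 4)*43)*(1 - 1*1) = (-12*43)*(1 - 1) = -516*0 = 0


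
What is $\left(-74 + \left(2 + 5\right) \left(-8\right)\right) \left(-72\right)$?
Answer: $9360$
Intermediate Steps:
$\left(-74 + \left(2 + 5\right) \left(-8\right)\right) \left(-72\right) = \left(-74 + 7 \left(-8\right)\right) \left(-72\right) = \left(-74 - 56\right) \left(-72\right) = \left(-130\right) \left(-72\right) = 9360$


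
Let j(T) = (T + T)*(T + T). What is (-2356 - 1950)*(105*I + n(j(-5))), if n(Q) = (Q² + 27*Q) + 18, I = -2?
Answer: -53859448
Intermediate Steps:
j(T) = 4*T² (j(T) = (2*T)*(2*T) = 4*T²)
n(Q) = 18 + Q² + 27*Q
(-2356 - 1950)*(105*I + n(j(-5))) = (-2356 - 1950)*(105*(-2) + (18 + (4*(-5)²)² + 27*(4*(-5)²))) = -4306*(-210 + (18 + (4*25)² + 27*(4*25))) = -4306*(-210 + (18 + 100² + 27*100)) = -4306*(-210 + (18 + 10000 + 2700)) = -4306*(-210 + 12718) = -4306*12508 = -53859448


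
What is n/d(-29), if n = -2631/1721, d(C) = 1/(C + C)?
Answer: 152598/1721 ≈ 88.668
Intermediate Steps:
d(C) = 1/(2*C)
n = -2631/1721 (n = -2631*1/1721 = -2631/1721 ≈ -1.5288)
n/d(-29) = -2631/(1721*((½)/(-29))) = -2631/(1721*((½)*(-1/29))) = -2631/(1721*(-1/58)) = -2631/1721*(-58) = 152598/1721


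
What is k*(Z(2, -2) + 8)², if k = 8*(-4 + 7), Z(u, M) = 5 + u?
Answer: 5400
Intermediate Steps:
k = 24 (k = 8*3 = 24)
k*(Z(2, -2) + 8)² = 24*((5 + 2) + 8)² = 24*(7 + 8)² = 24*15² = 24*225 = 5400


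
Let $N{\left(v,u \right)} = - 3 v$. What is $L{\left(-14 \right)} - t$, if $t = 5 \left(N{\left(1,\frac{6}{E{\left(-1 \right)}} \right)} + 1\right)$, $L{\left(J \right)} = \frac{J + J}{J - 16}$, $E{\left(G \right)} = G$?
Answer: $\frac{164}{15} \approx 10.933$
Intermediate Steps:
$L{\left(J \right)} = \frac{2 J}{-16 + J}$
$t = -10$ ($t = 5 \left(\left(-3\right) 1 + 1\right) = 5 \left(-3 + 1\right) = 5 \left(-2\right) = -10$)
$L{\left(-14 \right)} - t = 2 \left(-14\right) \frac{1}{-16 - 14} - -10 = 2 \left(-14\right) \frac{1}{-30} + 10 = 2 \left(-14\right) \left(- \frac{1}{30}\right) + 10 = \frac{14}{15} + 10 = \frac{164}{15}$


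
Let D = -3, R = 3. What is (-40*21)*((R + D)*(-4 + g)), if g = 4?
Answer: 0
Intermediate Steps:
(-40*21)*((R + D)*(-4 + g)) = (-40*21)*((3 - 3)*(-4 + 4)) = -0*0 = -840*0 = 0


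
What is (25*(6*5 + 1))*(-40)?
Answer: -31000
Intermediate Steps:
(25*(6*5 + 1))*(-40) = (25*(30 + 1))*(-40) = (25*31)*(-40) = 775*(-40) = -31000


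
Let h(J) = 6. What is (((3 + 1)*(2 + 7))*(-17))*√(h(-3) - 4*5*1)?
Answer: -612*I*√14 ≈ -2289.9*I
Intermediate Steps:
(((3 + 1)*(2 + 7))*(-17))*√(h(-3) - 4*5*1) = (((3 + 1)*(2 + 7))*(-17))*√(6 - 4*5*1) = ((4*9)*(-17))*√(6 - 20*1) = (36*(-17))*√(6 - 20) = -612*I*√14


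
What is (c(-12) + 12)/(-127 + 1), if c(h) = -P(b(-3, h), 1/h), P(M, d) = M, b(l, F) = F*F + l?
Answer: 43/42 ≈ 1.0238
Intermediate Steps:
b(l, F) = l + F**2 (b(l, F) = F**2 + l = l + F**2)
c(h) = 3 - h**2 (c(h) = -(-3 + h**2) = 3 - h**2)
(c(-12) + 12)/(-127 + 1) = ((3 - 1*(-12)**2) + 12)/(-127 + 1) = ((3 - 1*144) + 12)/(-126) = ((3 - 144) + 12)*(-1/126) = (-141 + 12)*(-1/126) = -129*(-1/126) = 43/42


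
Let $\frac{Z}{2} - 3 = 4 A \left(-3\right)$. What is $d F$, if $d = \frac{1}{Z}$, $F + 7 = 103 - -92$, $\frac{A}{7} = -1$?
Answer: $\frac{94}{87} \approx 1.0805$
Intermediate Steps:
$A = -7$ ($A = 7 \left(-1\right) = -7$)
$F = 188$ ($F = -7 + \left(103 - -92\right) = -7 + \left(103 + 92\right) = -7 + 195 = 188$)
$Z = 174$ ($Z = 6 + 2 \cdot 4 \left(-7\right) \left(-3\right) = 6 + 2 \left(\left(-28\right) \left(-3\right)\right) = 6 + 2 \cdot 84 = 6 + 168 = 174$)
$d = \frac{1}{174} \approx 0.0057471$
$d F = \frac{1}{174} \cdot 188 = \frac{94}{87}$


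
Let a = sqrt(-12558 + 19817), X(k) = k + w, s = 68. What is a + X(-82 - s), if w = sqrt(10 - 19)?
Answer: -150 + sqrt(7259) + 3*I ≈ -64.8 + 3.0*I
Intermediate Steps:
w = 3*I (w = sqrt(-9) = 3*I ≈ 3.0*I)
X(k) = k + 3*I
a = sqrt(7259) ≈ 85.200
a + X(-82 - s) = sqrt(7259) + ((-82 - 1*68) + 3*I) = sqrt(7259) + ((-82 - 68) + 3*I) = sqrt(7259) + (-150 + 3*I) = -150 + sqrt(7259) + 3*I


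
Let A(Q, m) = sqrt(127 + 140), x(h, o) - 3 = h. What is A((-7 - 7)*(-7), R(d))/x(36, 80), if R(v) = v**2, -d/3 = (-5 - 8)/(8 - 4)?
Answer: sqrt(267)/39 ≈ 0.41898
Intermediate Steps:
x(h, o) = 3 + h
d = 39/4 (d = -3*(-5 - 8)/(8 - 4) = -(-39)/4 = -3*(-13/4) = 39/4 ≈ 9.7500)
A(Q, m) = sqrt(267)
A((-7 - 7)*(-7), R(d))/x(36, 80) = sqrt(267)/(3 + 36) = sqrt(267)/39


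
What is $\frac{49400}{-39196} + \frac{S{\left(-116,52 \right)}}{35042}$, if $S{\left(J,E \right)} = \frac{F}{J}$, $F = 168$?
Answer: $- \frac{896478847}{711280013} \approx -1.2604$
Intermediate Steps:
$S{\left(J,E \right)} = \frac{168}{J}$
$\frac{49400}{-39196} + \frac{S{\left(-116,52 \right)}}{35042} = \frac{49400}{-39196} + \frac{168 \frac{1}{-116}}{35042} = 49400 \left(- \frac{1}{39196}\right) + 168 \left(- \frac{1}{116}\right) \frac{1}{35042} = - \frac{12350}{9799} - \frac{3}{72587} = - \frac{896478847}{711280013}$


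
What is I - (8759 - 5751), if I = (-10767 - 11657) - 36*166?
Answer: -31408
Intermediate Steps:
I = -28400 (I = -22424 - 5976 = -28400)
I - (8759 - 5751) = -28400 - (8759 - 5751) = -28400 - 1*3008 = -28400 - 3008 = -31408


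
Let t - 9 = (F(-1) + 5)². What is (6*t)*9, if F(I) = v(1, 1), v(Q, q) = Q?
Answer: 2430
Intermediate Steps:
F(I) = 1
t = 45 (t = 9 + (1 + 5)² = 9 + 6² = 9 + 36 = 45)
(6*t)*9 = (6*45)*9 = 270*9 = 2430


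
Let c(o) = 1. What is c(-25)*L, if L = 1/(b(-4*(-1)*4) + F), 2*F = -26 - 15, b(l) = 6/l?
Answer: -8/161 ≈ -0.049689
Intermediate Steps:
F = -41/2 (F = (-26 - 15)/2 = (½)*(-41) = -41/2 ≈ -20.500)
L = -8/161 (L = 1/(6/((-4*(-1)*4)) - 41/2) = 1/(6/((4*4)) - 41/2) = 1/(6/16 - 41/2) = 1/(6*(1/16) - 41/2) = 1/(3/8 - 41/2) = 1/(-161/8) = -8/161 ≈ -0.049689)
c(-25)*L = 1*(-8/161) = -8/161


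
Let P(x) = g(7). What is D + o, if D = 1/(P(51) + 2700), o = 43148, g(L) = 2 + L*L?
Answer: 118700149/2751 ≈ 43148.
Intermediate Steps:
g(L) = 2 + L**2
P(x) = 51 (P(x) = 2 + 7**2 = 2 + 49 = 51)
D = 1/2751 (D = 1/(51 + 2700) = 1/2751 ≈ 0.00036350)
D + o = 1/2751 + 43148 = 118700149/2751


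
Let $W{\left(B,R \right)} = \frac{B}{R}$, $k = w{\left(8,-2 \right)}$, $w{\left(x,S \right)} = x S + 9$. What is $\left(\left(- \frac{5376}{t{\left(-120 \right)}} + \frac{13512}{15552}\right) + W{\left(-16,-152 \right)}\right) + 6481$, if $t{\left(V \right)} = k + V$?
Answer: $\frac{10201559567}{1563624} \approx 6524.3$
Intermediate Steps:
$w{\left(x,S \right)} = 9 + S x$ ($w{\left(x,S \right)} = S x + 9 = 9 + S x$)
$k = -7$ ($k = 9 - 16 = -7$)
$t{\left(V \right)} = -7 + V$
$\left(\left(- \frac{5376}{t{\left(-120 \right)}} + \frac{13512}{15552}\right) + W{\left(-16,-152 \right)}\right) + 6481 = \left(\left(- \frac{5376}{-7 - 120} + \frac{13512}{15552}\right) - \frac{16}{-152}\right) + 6481 = \left(\left(- \frac{5376}{-127} + 13512 \cdot \frac{1}{15552}\right) - - \frac{2}{19}\right) + 6481 = \left(\left(\left(-5376\right) \left(- \frac{1}{127}\right) + \frac{563}{648}\right) + \frac{2}{19}\right) + 6481 = \left(\left(\frac{5376}{127} + \frac{563}{648}\right) + \frac{2}{19}\right) + 6481 = \left(\frac{3555149}{82296} + \frac{2}{19}\right) + 6481 = \frac{67712423}{1563624} + 6481 = \frac{10201559567}{1563624}$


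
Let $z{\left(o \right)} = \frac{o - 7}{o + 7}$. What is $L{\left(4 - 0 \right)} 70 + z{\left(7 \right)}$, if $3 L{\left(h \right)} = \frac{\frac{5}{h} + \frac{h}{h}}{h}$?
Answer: $\frac{105}{8} \approx 13.125$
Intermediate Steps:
$z{\left(o \right)} = \frac{-7 + o}{7 + o}$
$L{\left(h \right)} = \frac{1 + \frac{5}{h}}{3 h}$ ($L{\left(h \right)} = \frac{\left(\frac{5}{h} + \frac{h}{h}\right) \frac{1}{h}}{3} = \frac{\left(\frac{5}{h} + 1\right) \frac{1}{h}}{3} = \frac{\left(1 + \frac{5}{h}\right) \frac{1}{h}}{3} = \frac{\frac{1}{h} \left(1 + \frac{5}{h}\right)}{3} = \frac{1 + \frac{5}{h}}{3 h}$)
$L{\left(4 - 0 \right)} 70 + z{\left(7 \right)} = \frac{5 + \left(4 - 0\right)}{3 \left(4 - 0\right)^{2}} \cdot 70 + \frac{-7 + 7}{7 + 7} = \frac{5 + \left(4 + 0\right)}{3 \left(4 + 0\right)^{2}} \cdot 70 + \frac{1}{14} \cdot 0 = \frac{5 + 4}{3 \cdot 16} \cdot 70 + \frac{1}{14} \cdot 0 = \frac{1}{3} \cdot \frac{1}{16} \cdot 9 \cdot 70 + 0 = \frac{3}{16} \cdot 70 + 0 = \frac{105}{8} + 0 = \frac{105}{8}$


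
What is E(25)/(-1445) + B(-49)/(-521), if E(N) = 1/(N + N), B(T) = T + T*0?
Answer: 3539729/37642250 ≈ 0.094036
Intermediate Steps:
B(T) = T (B(T) = T + 0 = T)
E(N) = 1/(2*N)
E(25)/(-1445) + B(-49)/(-521) = ((½)/25)/(-1445) - 49/(-521) = ((½)*(1/25))*(-1/1445) - 49*(-1/521) = (1/50)*(-1/1445) + 49/521 = -1/72250 + 49/521 = 3539729/37642250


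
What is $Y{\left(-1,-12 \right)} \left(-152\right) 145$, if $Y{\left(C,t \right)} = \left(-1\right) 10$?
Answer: $220400$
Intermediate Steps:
$Y{\left(C,t \right)} = -10$
$Y{\left(-1,-12 \right)} \left(-152\right) 145 = \left(-10\right) \left(-152\right) 145 = 1520 \cdot 145 = 220400$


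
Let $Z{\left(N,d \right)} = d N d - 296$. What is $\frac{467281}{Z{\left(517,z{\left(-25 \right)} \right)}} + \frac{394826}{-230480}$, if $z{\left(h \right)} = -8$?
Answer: $\frac{68860313}{5492660} \approx 12.537$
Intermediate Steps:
$Z{\left(N,d \right)} = -296 + N d^{2}$ ($Z{\left(N,d \right)} = N d d - 296 = N d^{2} - 296 = -296 + N d^{2}$)
$\frac{467281}{Z{\left(517,z{\left(-25 \right)} \right)}} + \frac{394826}{-230480} = \frac{467281}{-296 + 517 \left(-8\right)^{2}} + \frac{394826}{-230480} = \frac{467281}{-296 + 517 \cdot 64} + 394826 \left(- \frac{1}{230480}\right) = \frac{467281}{-296 + 33088} - \frac{4591}{2680} = \frac{467281}{32792} - \frac{4591}{2680} = \frac{68860313}{5492660}$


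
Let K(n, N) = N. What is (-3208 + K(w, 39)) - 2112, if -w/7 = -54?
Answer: -5281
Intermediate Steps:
w = 378 (w = -7*(-54) = 378)
(-3208 + K(w, 39)) - 2112 = (-3208 + 39) - 2112 = -3169 - 2112 = -5281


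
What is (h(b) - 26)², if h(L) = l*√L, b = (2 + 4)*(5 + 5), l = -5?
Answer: 2176 + 520*√15 ≈ 4190.0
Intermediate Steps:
b = 60 (b = 6*10 = 60)
h(L) = -5*√L
(h(b) - 26)² = (-10*√15 - 26)² = (-26 - 10*√15)²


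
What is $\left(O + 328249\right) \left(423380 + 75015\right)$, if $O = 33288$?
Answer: $180188233115$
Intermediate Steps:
$\left(O + 328249\right) \left(423380 + 75015\right) = \left(33288 + 328249\right) \left(423380 + 75015\right) = 361537 \cdot 498395 = 180188233115$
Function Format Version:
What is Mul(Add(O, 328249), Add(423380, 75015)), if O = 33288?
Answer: 180188233115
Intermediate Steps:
Mul(Add(O, 328249), Add(423380, 75015)) = Mul(Add(33288, 328249), Add(423380, 75015)) = Mul(361537, 498395) = 180188233115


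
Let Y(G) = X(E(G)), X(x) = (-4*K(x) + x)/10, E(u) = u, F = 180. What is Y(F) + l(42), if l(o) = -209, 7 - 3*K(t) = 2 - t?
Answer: -647/3 ≈ -215.67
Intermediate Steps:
K(t) = 5/3 + t/3 (K(t) = 7/3 - (2 - t)/3 = 7/3 + (-⅔ + t/3) = 5/3 + t/3)
X(x) = -⅔ - x/30 (X(x) = (-4*(5/3 + x/3) + x)/10 = ((-20/3 - 4*x/3) + x)*(⅒) = (-20/3 - x/3)*(⅒) = -⅔ - x/30)
Y(G) = -⅔ - G/30
Y(F) + l(42) = (-⅔ - 1/30*180) - 209 = (-⅔ - 6) - 209 = -20/3 - 209 = -647/3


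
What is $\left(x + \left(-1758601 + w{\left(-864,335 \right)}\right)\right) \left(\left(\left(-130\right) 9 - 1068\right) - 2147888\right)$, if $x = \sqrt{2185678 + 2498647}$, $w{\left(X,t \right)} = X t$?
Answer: $4403546203166 - 10750630 \sqrt{187373} \approx 4.3989 \cdot 10^{12}$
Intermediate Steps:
$x = 5 \sqrt{187373}$ ($x = \sqrt{4684325} = 5 \sqrt{187373} \approx 2164.3$)
$\left(x + \left(-1758601 + w{\left(-864,335 \right)}\right)\right) \left(\left(\left(-130\right) 9 - 1068\right) - 2147888\right) = \left(5 \sqrt{187373} - 2048041\right) \left(\left(\left(-130\right) 9 - 1068\right) - 2147888\right) = \left(5 \sqrt{187373} - 2048041\right) \left(\left(-1170 - 1068\right) - 2147888\right) = \left(5 \sqrt{187373} - 2048041\right) \left(-2238 - 2147888\right) = \left(-2048041 + 5 \sqrt{187373}\right) \left(-2150126\right) = 4403546203166 - 10750630 \sqrt{187373}$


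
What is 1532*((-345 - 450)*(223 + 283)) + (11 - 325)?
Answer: -616277954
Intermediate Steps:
1532*((-345 - 450)*(223 + 283)) + (11 - 325) = 1532*(-795*506) - 314 = 1532*(-402270) - 314 = -616277640 - 314 = -616277954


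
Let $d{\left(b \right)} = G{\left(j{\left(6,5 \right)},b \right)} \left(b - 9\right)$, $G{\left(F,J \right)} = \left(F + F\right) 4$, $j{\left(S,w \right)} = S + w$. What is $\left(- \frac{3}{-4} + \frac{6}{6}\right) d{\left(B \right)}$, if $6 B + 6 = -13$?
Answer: $- \frac{5621}{3} \approx -1873.7$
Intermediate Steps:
$B = - \frac{19}{6}$ ($B = -1 + \frac{1}{6} \left(-13\right) = -1 - \frac{13}{6} = - \frac{19}{6} \approx -3.1667$)
$G{\left(F,J \right)} = 8 F$ ($G{\left(F,J \right)} = 2 F 4 = 8 F$)
$d{\left(b \right)} = -792 + 88 b$ ($d{\left(b \right)} = 8 \left(6 + 5\right) \left(b - 9\right) = 8 \cdot 11 \left(-9 + b\right) = 88 \left(-9 + b\right) = -792 + 88 b$)
$\left(- \frac{3}{-4} + \frac{6}{6}\right) d{\left(B \right)} = \left(- \frac{3}{-4} + \frac{6}{6}\right) \left(-792 + 88 \left(- \frac{19}{6}\right)\right) = \left(\left(-3\right) \left(- \frac{1}{4}\right) + 6 \cdot \frac{1}{6}\right) \left(-792 - \frac{836}{3}\right) = \left(\frac{3}{4} + 1\right) \left(- \frac{3212}{3}\right) = \frac{7}{4} \left(- \frac{3212}{3}\right) = - \frac{5621}{3}$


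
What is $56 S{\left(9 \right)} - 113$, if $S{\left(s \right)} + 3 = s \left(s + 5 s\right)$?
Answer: $26935$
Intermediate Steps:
$S{\left(s \right)} = -3 + 6 s^{2}$ ($S{\left(s \right)} = -3 + s \left(s + 5 s\right) = -3 + s 6 s = -3 + 6 s^{2}$)
$56 S{\left(9 \right)} - 113 = 56 \left(-3 + 6 \cdot 9^{2}\right) - 113 = 56 \left(-3 + 6 \cdot 81\right) - 113 = 56 \left(-3 + 486\right) - 113 = 56 \cdot 483 - 113 = 27048 - 113 = 26935$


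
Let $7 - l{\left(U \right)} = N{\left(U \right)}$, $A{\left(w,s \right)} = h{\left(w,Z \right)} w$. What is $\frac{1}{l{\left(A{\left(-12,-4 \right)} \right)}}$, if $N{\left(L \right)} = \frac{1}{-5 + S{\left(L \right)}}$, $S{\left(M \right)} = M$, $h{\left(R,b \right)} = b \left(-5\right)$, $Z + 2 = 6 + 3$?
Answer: $\frac{415}{2904} \approx 0.14291$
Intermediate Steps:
$Z = 7$ ($Z = -2 + \left(6 + 3\right) = -2 + 9 = 7$)
$h{\left(R,b \right)} = - 5 b$
$A{\left(w,s \right)} = - 35 w$ ($A{\left(w,s \right)} = \left(-5\right) 7 w = - 35 w$)
$N{\left(L \right)} = \frac{1}{-5 + L}$
$l{\left(U \right)} = 7 - \frac{1}{-5 + U}$
$\frac{1}{l{\left(A{\left(-12,-4 \right)} \right)}} = \frac{1}{\frac{1}{-5 - -420} \left(-36 + 7 \left(\left(-35\right) \left(-12\right)\right)\right)} = \frac{1}{\frac{1}{-5 + 420} \left(-36 + 7 \cdot 420\right)} = \frac{1}{\frac{1}{415} \left(-36 + 2940\right)} = \frac{1}{\frac{1}{415} \cdot 2904} = \frac{1}{\frac{2904}{415}} = \frac{415}{2904}$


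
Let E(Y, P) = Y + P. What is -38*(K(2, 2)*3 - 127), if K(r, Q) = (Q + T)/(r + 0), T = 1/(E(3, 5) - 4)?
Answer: 18791/4 ≈ 4697.8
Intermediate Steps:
E(Y, P) = P + Y
T = 1/4 (T = 1/((5 + 3) - 4) = 1/(8 - 4) = 1/4 ≈ 0.25000)
K(r, Q) = (1/4 + Q)/r (K(r, Q) = (Q + 1/4)/(r + 0) = (1/4 + Q)/r)
-38*(K(2, 2)*3 - 127) = -38*(((1/4 + 2)/2)*3 - 127) = -38*(((1/2)*(9/4))*3 - 127) = -38*((9/8)*3 - 127) = -38*(27/8 - 127) = -38*(-989/8) = 18791/4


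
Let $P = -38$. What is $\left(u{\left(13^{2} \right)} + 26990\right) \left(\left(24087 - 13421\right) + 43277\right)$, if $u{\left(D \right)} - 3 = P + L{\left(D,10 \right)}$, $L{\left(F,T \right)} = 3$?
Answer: $1454195394$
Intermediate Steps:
$u{\left(D \right)} = -32$ ($u{\left(D \right)} = 3 + \left(-38 + 3\right) = 3 - 35 = -32$)
$\left(u{\left(13^{2} \right)} + 26990\right) \left(\left(24087 - 13421\right) + 43277\right) = \left(-32 + 26990\right) \left(\left(24087 - 13421\right) + 43277\right) = 26958 \left(10666 + 43277\right) = 26958 \cdot 53943 = 1454195394$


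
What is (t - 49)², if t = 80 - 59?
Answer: 784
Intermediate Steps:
t = 21
(t - 49)² = (21 - 49)² = (-28)² = 784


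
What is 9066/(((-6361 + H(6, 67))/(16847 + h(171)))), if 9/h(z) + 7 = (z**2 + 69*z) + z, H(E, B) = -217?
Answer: -3146644491801/135519956 ≈ -23219.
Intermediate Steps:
h(z) = 9/(-7 + z**2 + 70*z) (h(z) = 9/(-7 + ((z**2 + 69*z) + z)) = 9/(-7 + (z**2 + 70*z)) = 9/(-7 + z**2 + 70*z))
9066/(((-6361 + H(6, 67))/(16847 + h(171)))) = 9066/(((-6361 - 217)/(16847 + 9/(-7 + 171**2 + 70*171)))) = 9066/((-6578/(16847 + 9/(-7 + 29241 + 11970)))) = 9066/((-6578/(16847 + 9/41204))) = 9066/((-6578/694163797/41204)) = 9066/((-6578*41204/694163797)) = 9066/(-271039912/694163797) = 9066*(-694163797/271039912) = -3146644491801/135519956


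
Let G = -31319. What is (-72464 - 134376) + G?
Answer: -238159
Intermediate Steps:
(-72464 - 134376) + G = (-72464 - 134376) - 31319 = -206840 - 31319 = -238159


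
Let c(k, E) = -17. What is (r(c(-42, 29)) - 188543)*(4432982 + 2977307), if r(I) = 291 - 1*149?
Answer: -1396105857889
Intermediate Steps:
r(I) = 142 (r(I) = 291 - 149 = 142)
(r(c(-42, 29)) - 188543)*(4432982 + 2977307) = (142 - 188543)*(4432982 + 2977307) = -188401*7410289 = -1396105857889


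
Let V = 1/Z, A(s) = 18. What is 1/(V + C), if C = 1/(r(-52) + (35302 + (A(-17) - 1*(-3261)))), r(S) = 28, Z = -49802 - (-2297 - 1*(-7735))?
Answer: 2132761160/16631 ≈ 1.2824e+5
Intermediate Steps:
Z = -55240 (Z = -49802 - (-2297 + 7735) = -49802 - 1*5438 = -49802 - 5438 = -55240)
V = -1/55240 (V = 1/(-55240) = -1/55240 ≈ -1.8103e-5)
C = 1/38609 (C = 1/(28 + (35302 + (18 - 1*(-3261)))) = 1/(28 + (35302 + (18 + 3261))) = 1/(28 + (35302 + 3279)) = 1/(28 + 38581) = 1/38609 ≈ 2.5901e-5)
1/(V + C) = 1/(-1/55240 + 1/38609) = 1/(16631/2132761160) = 2132761160/16631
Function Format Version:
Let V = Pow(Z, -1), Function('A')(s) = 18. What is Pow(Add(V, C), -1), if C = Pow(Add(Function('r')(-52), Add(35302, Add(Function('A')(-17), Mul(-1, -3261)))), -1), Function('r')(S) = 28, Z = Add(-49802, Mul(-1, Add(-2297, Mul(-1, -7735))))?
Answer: Rational(2132761160, 16631) ≈ 1.2824e+5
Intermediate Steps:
Z = -55240 (Z = Add(-49802, Mul(-1, Add(-2297, 7735))) = Add(-49802, Mul(-1, 5438)) = Add(-49802, -5438) = -55240)
V = Rational(-1, 55240) (V = Pow(-55240, -1) = Rational(-1, 55240) ≈ -1.8103e-5)
C = Rational(1, 38609) (C = Pow(Add(28, Add(35302, Add(18, Mul(-1, -3261)))), -1) = Pow(Add(28, Add(35302, Add(18, 3261))), -1) = Pow(Add(28, Add(35302, 3279)), -1) = Pow(Add(28, 38581), -1) = Pow(38609, -1) = Rational(1, 38609) ≈ 2.5901e-5)
Pow(Add(V, C), -1) = Pow(Add(Rational(-1, 55240), Rational(1, 38609)), -1) = Pow(Rational(16631, 2132761160), -1) = Rational(2132761160, 16631)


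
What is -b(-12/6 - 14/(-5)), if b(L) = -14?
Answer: 14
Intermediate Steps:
-b(-12/6 - 14/(-5)) = -1*(-14) = 14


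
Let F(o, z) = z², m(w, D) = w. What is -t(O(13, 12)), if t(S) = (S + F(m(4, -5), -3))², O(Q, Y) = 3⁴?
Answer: -8100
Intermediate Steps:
O(Q, Y) = 81
t(S) = (9 + S)² (t(S) = (S + (-3)²)² = (S + 9)² = (9 + S)²)
-t(O(13, 12)) = -(9 + 81)² = -1*90² = -1*8100 = -8100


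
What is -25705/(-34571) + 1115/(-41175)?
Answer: 203971342/284692185 ≈ 0.71646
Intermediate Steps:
-25705/(-34571) + 1115/(-41175) = -25705*(-1/34571) + 1115*(-1/41175) = 25705/34571 - 223/8235 = 203971342/284692185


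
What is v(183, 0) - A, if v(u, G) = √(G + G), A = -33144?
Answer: 33144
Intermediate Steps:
v(u, G) = √2*√G (v(u, G) = √(2*G) = √2*√G)
v(183, 0) - A = √2*√0 - 1*(-33144) = √2*0 + 33144 = 0 + 33144 = 33144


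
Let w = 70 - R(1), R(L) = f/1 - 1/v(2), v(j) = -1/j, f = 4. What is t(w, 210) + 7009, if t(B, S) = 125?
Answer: 7134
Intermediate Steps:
R(L) = 6 (R(L) = 4/1 - 1/((-1/2)) = 4*1 - 1/((-1*½)) = 4 - 1/(-½) = 4 - 1*(-2) = 4 + 2 = 6)
w = 64 (w = 70 - 1*6 = 70 - 6 = 64)
t(w, 210) + 7009 = 125 + 7009 = 7134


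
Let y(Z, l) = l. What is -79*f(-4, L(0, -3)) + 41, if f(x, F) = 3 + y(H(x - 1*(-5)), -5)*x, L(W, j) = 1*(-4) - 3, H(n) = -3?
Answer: -1776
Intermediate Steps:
L(W, j) = -7 (L(W, j) = -4 - 3 = -7)
f(x, F) = 3 - 5*x
-79*f(-4, L(0, -3)) + 41 = -79*(3 - 5*(-4)) + 41 = -79*(3 + 20) + 41 = -79*23 + 41 = -1817 + 41 = -1776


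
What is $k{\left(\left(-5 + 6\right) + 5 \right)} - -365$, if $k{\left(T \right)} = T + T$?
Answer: $377$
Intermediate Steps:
$k{\left(T \right)} = 2 T$
$k{\left(\left(-5 + 6\right) + 5 \right)} - -365 = 2 \left(\left(-5 + 6\right) + 5\right) - -365 = 2 \left(1 + 5\right) + 365 = 2 \cdot 6 + 365 = 12 + 365 = 377$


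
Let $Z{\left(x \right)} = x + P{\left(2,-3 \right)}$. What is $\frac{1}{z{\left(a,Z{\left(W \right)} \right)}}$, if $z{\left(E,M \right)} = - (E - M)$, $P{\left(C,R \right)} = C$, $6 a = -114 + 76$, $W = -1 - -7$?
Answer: $\frac{3}{43} \approx 0.069767$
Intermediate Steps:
$W = 6$ ($W = -1 + 7 = 6$)
$a = - \frac{19}{3}$ ($a = \frac{-114 + 76}{6} = \frac{1}{6} \left(-38\right) = - \frac{19}{3} \approx -6.3333$)
$Z{\left(x \right)} = 2 + x$ ($Z{\left(x \right)} = x + 2 = 2 + x$)
$z{\left(E,M \right)} = M - E$
$\frac{1}{z{\left(a,Z{\left(W \right)} \right)}} = \frac{1}{\left(2 + 6\right) - - \frac{19}{3}} = \frac{1}{8 + \frac{19}{3}} = \frac{1}{\frac{43}{3}} = \frac{3}{43}$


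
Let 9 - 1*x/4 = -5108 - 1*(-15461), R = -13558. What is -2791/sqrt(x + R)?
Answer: 2791*I*sqrt(454)/4994 ≈ 11.908*I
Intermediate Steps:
x = -41376 (x = 36 - 4*(-5108 - 1*(-15461)) = 36 - 4*(-5108 + 15461) = 36 - 4*10353 = 36 - 41412 = -41376)
-2791/sqrt(x + R) = -2791/sqrt(-41376 - 13558) = -2791*(-I*sqrt(454)/4994) = -(-2791)*I*sqrt(454)/4994 = 2791*I*sqrt(454)/4994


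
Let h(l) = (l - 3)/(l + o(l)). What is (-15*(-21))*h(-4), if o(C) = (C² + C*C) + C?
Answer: -735/8 ≈ -91.875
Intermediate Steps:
o(C) = C + 2*C² (o(C) = (C² + C²) + C = 2*C² + C = C + 2*C²)
h(l) = (-3 + l)/(l + l*(1 + 2*l)) (h(l) = (l - 3)/(l + l*(1 + 2*l)) = (-3 + l)/(l + l*(1 + 2*l)))
(-15*(-21))*h(-4) = (-15*(-21))*((½)*(-3 - 4)/(-4*(1 - 4))) = 315*((½)*(-¼)*(-7)/(-3)) = 315*((½)*(-¼)*(-⅓)*(-7)) = 315*(-7/24) = -735/8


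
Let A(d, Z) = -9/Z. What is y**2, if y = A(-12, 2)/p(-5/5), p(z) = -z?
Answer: 81/4 ≈ 20.250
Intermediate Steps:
y = -9/2 (y = (-9/2)/((-(-5)/5)) = (-9*1/2)/((-(-5)/5)) = -9/(2*((-1*(-1)))) = -9/2/1 = -9/2*1 = -9/2 ≈ -4.5000)
y**2 = (-9/2)**2 = 81/4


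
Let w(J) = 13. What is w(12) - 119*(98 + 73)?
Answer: -20336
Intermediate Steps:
w(12) - 119*(98 + 73) = 13 - 119*(98 + 73) = 13 - 119*171 = 13 - 20349 = -20336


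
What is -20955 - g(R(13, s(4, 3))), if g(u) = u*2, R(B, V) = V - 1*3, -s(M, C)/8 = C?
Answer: -20901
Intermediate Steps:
s(M, C) = -8*C
R(B, V) = -3 + V (R(B, V) = V - 3 = -3 + V)
g(u) = 2*u
-20955 - g(R(13, s(4, 3))) = -20955 - 2*(-3 - 8*3) = -20955 - 2*(-3 - 24) = -20955 - 2*(-27) = -20955 - 1*(-54) = -20955 + 54 = -20901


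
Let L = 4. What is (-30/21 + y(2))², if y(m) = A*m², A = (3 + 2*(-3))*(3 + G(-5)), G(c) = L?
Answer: 357604/49 ≈ 7298.0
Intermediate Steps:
G(c) = 4
A = -21 (A = (3 + 2*(-3))*(3 + 4) = (3 - 6)*7 = -3*7 = -21)
y(m) = -21*m²
(-30/21 + y(2))² = (-30/21 - 21*2²)² = (-30*1/21 - 21*4)² = (-10/7 - 84)² = (-598/7)² = 357604/49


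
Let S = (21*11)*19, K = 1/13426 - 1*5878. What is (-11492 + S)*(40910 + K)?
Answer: -3340822413199/13426 ≈ -2.4883e+8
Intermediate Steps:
K = -78918027/13426 (K = 1/13426 - 5878 = -78918027/13426 ≈ -5878.0)
S = 4389 (S = 231*19 = 4389)
(-11492 + S)*(40910 + K) = (-11492 + 4389)*(40910 - 78918027/13426) = -7103*470339633/13426 = -3340822413199/13426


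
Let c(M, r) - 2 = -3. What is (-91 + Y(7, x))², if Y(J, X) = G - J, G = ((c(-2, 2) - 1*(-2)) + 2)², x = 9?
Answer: 7921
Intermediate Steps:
c(M, r) = -1 (c(M, r) = 2 - 3 = -1)
G = 9 (G = ((-1 - 1*(-2)) + 2)² = ((-1 + 2) + 2)² = (1 + 2)² = 3² = 9)
Y(J, X) = 9 - J
(-91 + Y(7, x))² = (-91 + (9 - 1*7))² = (-91 + (9 - 7))² = (-91 + 2)² = (-89)² = 7921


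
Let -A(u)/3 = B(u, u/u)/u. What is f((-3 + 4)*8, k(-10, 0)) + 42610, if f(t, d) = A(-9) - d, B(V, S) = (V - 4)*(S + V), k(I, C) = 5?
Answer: 127919/3 ≈ 42640.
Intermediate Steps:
B(V, S) = (-4 + V)*(S + V)
A(u) = -3*(-4 + u**2 - 3*u)/u (A(u) = -3*(u**2 - 4*u/u - 4*u + (u/u)*u)/u = -3*(u**2 - 4*1 - 4*u + 1*u)/u = -3*(u**2 - 4 - 4*u + u)/u = -3*(-4 + u**2 - 3*u)/u)
f(t, d) = 104/3 - d (f(t, d) = (9 - 3*(-9) + 12/(-9)) - d = (9 + 27 + 12*(-1/9)) - d = (9 + 27 - 4/3) - d = 104/3 - d)
f((-3 + 4)*8, k(-10, 0)) + 42610 = (104/3 - 1*5) + 42610 = (104/3 - 5) + 42610 = 89/3 + 42610 = 127919/3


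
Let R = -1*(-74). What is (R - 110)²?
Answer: 1296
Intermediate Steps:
R = 74
(R - 110)² = (74 - 110)² = (-36)² = 1296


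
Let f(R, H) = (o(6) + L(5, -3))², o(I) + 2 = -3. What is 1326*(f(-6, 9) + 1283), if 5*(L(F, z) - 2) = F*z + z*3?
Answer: 44548296/25 ≈ 1.7819e+6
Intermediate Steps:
o(I) = -5 (o(I) = -2 - 3 = -5)
L(F, z) = 2 + 3*z/5 + F*z/5 (L(F, z) = 2 + (F*z + z*3)/5 = 2 + (F*z + 3*z)/5 = 2 + (3*z + F*z)/5 = 2 + (3*z/5 + F*z/5) = 2 + 3*z/5 + F*z/5)
f(R, H) = 1521/25 (f(R, H) = (-5 + (2 + (⅗)*(-3) + (⅕)*5*(-3)))² = (-5 + (2 - 9/5 - 3))² = (-5 - 14/5)² = (-39/5)² = 1521/25)
1326*(f(-6, 9) + 1283) = 1326*(1521/25 + 1283) = 1326*(33596/25) = 44548296/25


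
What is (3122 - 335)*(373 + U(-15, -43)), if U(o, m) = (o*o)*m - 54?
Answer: -26075172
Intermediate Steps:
U(o, m) = -54 + m*o² (U(o, m) = o²*m - 54 = m*o² - 54 = -54 + m*o²)
(3122 - 335)*(373 + U(-15, -43)) = (3122 - 335)*(373 + (-54 - 43*(-15)²)) = 2787*(373 + (-54 - 43*225)) = 2787*(373 + (-54 - 9675)) = 2787*(373 - 9729) = 2787*(-9356) = -26075172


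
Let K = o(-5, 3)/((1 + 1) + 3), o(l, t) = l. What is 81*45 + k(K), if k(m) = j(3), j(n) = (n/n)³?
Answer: 3646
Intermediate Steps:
K = -1 (K = -5/((1 + 1) + 3) = -5/(2 + 3) = -5/5 = -5*⅕ = -1)
j(n) = 1 (j(n) = 1³ = 1)
k(m) = 1
81*45 + k(K) = 81*45 + 1 = 3645 + 1 = 3646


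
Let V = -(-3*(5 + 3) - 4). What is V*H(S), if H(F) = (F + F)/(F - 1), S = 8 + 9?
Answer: 119/2 ≈ 59.500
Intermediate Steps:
S = 17
V = 28 (V = -(-3*8 - 4) = -(-24 - 4) = -1*(-28) = 28)
H(F) = 2*F/(-1 + F) (H(F) = (2*F)/(-1 + F) = 2*F/(-1 + F))
V*H(S) = 28*(2*17/(-1 + 17)) = 28*(2*17/16) = 28*(2*17*(1/16)) = 28*(17/8) = 119/2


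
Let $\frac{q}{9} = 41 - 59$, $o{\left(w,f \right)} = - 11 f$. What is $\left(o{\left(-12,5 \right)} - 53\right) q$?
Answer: $17496$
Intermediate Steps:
$q = -162$ ($q = 9 \left(41 - 59\right) = 9 \left(-18\right) = -162$)
$\left(o{\left(-12,5 \right)} - 53\right) q = \left(\left(-11\right) 5 - 53\right) \left(-162\right) = \left(-55 - 53\right) \left(-162\right) = \left(-108\right) \left(-162\right) = 17496$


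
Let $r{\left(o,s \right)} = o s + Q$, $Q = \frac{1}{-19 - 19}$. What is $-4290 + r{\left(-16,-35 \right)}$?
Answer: $- \frac{141741}{38} \approx -3730.0$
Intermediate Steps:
$Q = - \frac{1}{38}$ ($Q = \frac{1}{-38} = - \frac{1}{38} \approx -0.026316$)
$r{\left(o,s \right)} = - \frac{1}{38} + o s$ ($r{\left(o,s \right)} = o s - \frac{1}{38} = - \frac{1}{38} + o s$)
$-4290 + r{\left(-16,-35 \right)} = -4290 - - \frac{21279}{38} = -4290 + \left(- \frac{1}{38} + 560\right) = -4290 + \frac{21279}{38} = - \frac{141741}{38}$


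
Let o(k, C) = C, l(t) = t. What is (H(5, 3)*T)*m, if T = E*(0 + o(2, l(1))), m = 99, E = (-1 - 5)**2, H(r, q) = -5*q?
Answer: -53460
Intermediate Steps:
E = 36 (E = (-6)**2 = 36)
T = 36 (T = 36*(0 + 1) = 36*1 = 36)
(H(5, 3)*T)*m = (-5*3*36)*99 = -15*36*99 = -540*99 = -53460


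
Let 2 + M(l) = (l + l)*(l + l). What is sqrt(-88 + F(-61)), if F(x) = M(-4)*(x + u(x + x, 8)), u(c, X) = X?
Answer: I*sqrt(3374) ≈ 58.086*I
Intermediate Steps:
M(l) = -2 + 4*l**2 (M(l) = -2 + (l + l)*(l + l) = -2 + (2*l)*(2*l) = -2 + 4*l**2)
F(x) = 496 + 62*x (F(x) = (-2 + 4*(-4)**2)*(x + 8) = (-2 + 4*16)*(8 + x) = (-2 + 64)*(8 + x) = 62*(8 + x) = 496 + 62*x)
sqrt(-88 + F(-61)) = sqrt(-88 + (496 + 62*(-61))) = sqrt(-88 + (496 - 3782)) = sqrt(-88 - 3286) = sqrt(-3374) = I*sqrt(3374)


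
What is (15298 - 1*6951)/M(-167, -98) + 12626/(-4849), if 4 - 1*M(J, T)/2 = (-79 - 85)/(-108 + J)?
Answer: 854375381/698256 ≈ 1223.6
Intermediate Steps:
M(J, T) = 8 + 328/(-108 + J) (M(J, T) = 8 - 2*(-79 - 85)/(-108 + J) = 8 - (-328)/(-108 + J) = 8 + 328/(-108 + J))
(15298 - 1*6951)/M(-167, -98) + 12626/(-4849) = (15298 - 1*6951)/((8*(-67 - 167)/(-108 - 167))) + 12626/(-4849) = (15298 - 6951)/((8*(-234)/(-275))) + 12626*(-1/4849) = 8347/((8*(-1/275)*(-234))) - 12626/4849 = 8347/(1872/275) - 12626/4849 = 8347*(275/1872) - 12626/4849 = 2295425/1872 - 12626/4849 = 854375381/698256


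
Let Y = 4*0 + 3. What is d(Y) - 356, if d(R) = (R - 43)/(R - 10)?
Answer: -2452/7 ≈ -350.29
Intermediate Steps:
Y = 3 (Y = 0 + 3 = 3)
d(R) = (-43 + R)/(-10 + R)
d(Y) - 356 = (-43 + 3)/(-10 + 3) - 356 = -40/(-7) - 356 = -⅐*(-40) - 356 = 40/7 - 356 = -2452/7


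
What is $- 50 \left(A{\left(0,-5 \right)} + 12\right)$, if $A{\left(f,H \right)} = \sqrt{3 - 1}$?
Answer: $-600 - 50 \sqrt{2} \approx -670.71$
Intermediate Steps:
$A{\left(f,H \right)} = \sqrt{2}$
$- 50 \left(A{\left(0,-5 \right)} + 12\right) = - 50 \left(\sqrt{2} + 12\right) = - 50 \left(12 + \sqrt{2}\right) = -600 - 50 \sqrt{2}$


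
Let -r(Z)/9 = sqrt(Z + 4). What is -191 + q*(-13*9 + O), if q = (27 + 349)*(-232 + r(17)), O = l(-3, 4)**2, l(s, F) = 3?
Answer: 9420865 + 365472*sqrt(21) ≈ 1.1096e+7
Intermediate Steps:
r(Z) = -9*sqrt(4 + Z) (r(Z) = -9*sqrt(Z + 4) = -9*sqrt(4 + Z))
O = 9 (O = 3**2 = 9)
q = -87232 - 3384*sqrt(21) (q = (27 + 349)*(-232 - 9*sqrt(4 + 17)) = 376*(-232 - 9*sqrt(21)) = -87232 - 3384*sqrt(21) ≈ -1.0274e+5)
-191 + q*(-13*9 + O) = -191 + (-87232 - 3384*sqrt(21))*(-13*9 + 9) = -191 + (-87232 - 3384*sqrt(21))*(-117 + 9) = -191 + (-87232 - 3384*sqrt(21))*(-108) = -191 + (9421056 + 365472*sqrt(21)) = 9420865 + 365472*sqrt(21)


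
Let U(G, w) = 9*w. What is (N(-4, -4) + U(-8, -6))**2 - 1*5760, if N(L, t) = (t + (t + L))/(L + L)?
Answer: -12015/4 ≈ -3003.8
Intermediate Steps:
N(L, t) = (L + 2*t)/(2*L) (N(L, t) = (t + (L + t))/((2*L)) = (L + 2*t)*(1/(2*L)) = (L + 2*t)/(2*L))
(N(-4, -4) + U(-8, -6))**2 - 1*5760 = ((-4 + (1/2)*(-4))/(-4) + 9*(-6))**2 - 1*5760 = (-(-4 - 2)/4 - 54)**2 - 5760 = (-1/4*(-6) - 54)**2 - 5760 = (3/2 - 54)**2 - 5760 = (-105/2)**2 - 5760 = 11025/4 - 5760 = -12015/4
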